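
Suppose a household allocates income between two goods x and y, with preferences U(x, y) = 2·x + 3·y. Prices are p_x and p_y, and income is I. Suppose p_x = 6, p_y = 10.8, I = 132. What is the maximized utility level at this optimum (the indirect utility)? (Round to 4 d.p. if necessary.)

V = 44

Linear utility — the consumer picks whichever good has higher MU/price: 2/6 = 0.3333 vs 3/10.8 = 0.2778.
x gives more utility per dollar, so spend all income on x: x* = I/p_x, y* = 0.
Numerically: x* = 22, y* = 0.
Utility at the optimum: U(22, 0) = 44.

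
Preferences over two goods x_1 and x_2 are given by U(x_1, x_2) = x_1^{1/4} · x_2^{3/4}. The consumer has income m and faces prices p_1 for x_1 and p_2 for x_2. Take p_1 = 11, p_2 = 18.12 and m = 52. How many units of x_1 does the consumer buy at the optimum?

The MRS is (1/3)·x_2/x_1. Set MRS = p_1/p_2.
Rearranging, p_2·x_2 = 3·p_1·x_1. Substituting into the budget gives p_1·x_1·(1 + 3) = m.
Demand: x_1*(p_1,p_2,m) = 0.25·m/p_1 and x_2* = 0.75·m/p_2.
At p_1=11, p_2=18.12, m=52: x_1* = 0.25·52/11 = 1.1818.

x_1* = 1.1818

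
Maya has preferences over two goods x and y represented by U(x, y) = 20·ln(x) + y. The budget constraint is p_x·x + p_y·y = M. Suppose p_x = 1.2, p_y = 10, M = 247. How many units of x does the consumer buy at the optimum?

x* = 166.6667

MU_x = 20/x, MU_y = 1. Tangency: 20/x = p_x/p_y.
So x*(p_x,p_y) = 20·p_y/p_x, independent of income; and y* = (M − 20·p_y)/p_y.
At the given prices: x* = 20·10/1.2 = 166.6667.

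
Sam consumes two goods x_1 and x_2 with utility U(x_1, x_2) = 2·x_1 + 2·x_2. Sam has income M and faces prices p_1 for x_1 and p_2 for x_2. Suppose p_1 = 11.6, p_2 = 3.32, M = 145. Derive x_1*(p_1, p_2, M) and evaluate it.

x_1* = 0

Perfect substitutes: compare marginal utility per dollar. 2/p_1 vs 2/p_2 → 0.1724 vs 0.6024.
x_2 gives more utility per dollar, so spend all income on x_2: x_2* = M/p_2, x_1* = 0.
Numerically: x_1* = 0, x_2* = 43.6747.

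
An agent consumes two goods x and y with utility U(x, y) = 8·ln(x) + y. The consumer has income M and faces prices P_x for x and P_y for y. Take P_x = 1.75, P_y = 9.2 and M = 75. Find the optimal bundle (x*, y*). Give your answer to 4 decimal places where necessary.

x* = 42.0571, y* = 0.1522

MU_x = 8/x, MU_y = 1. Tangency: 8/x = P_x/P_y.
So x*(P_x,P_y) = 8·P_y/P_x, independent of income; and y* = (M − 8·P_y)/P_y.
At the given prices: x* = 8·9.2/1.75 = 42.0571, and y* = 0.1522.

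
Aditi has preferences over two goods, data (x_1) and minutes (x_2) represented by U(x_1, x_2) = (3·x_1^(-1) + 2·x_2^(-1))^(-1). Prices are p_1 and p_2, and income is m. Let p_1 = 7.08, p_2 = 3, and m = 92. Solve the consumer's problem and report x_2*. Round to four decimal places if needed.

MRS = MU_x_1/MU_x_2 = (3/2)·(x_2/x_1)^(2). Set equal to p_1/p_2.
Hence x_2/x_1 = ((2/3)·p_1/p_2)^(1/(2)), i.e. raised to the 0.5 power.
With the ratio pinned down, the budget gives x_1* = m/(p_1 + p_2·(x_2/x_1)) and x_2* = (x_2/x_1)·x_1*.
Numerically x_2/x_1 = 1.254326, so x_1* = 92/(7.08 + 3·1.254326) = 8.4848 and x_2* = 1.254326·8.4848 = 10.6426.

x_2* = 10.6426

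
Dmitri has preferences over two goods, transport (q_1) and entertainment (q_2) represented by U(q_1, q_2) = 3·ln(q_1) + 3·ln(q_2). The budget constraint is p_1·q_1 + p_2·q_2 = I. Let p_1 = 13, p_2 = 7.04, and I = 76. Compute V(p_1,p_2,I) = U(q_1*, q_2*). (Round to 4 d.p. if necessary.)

MU_q_1/MU_q_2 = (3·q_2)/(3·q_1); tangency sets this equal to p_1/p_2.
So 3·p_2·q_2 = 3·p_1·q_1; combined with the budget, a share 0.5 of income goes to q_1.
Demand: q_1*(p_1,p_2,I) = 0.5·I/p_1 and q_2* = 0.5·I/p_2.
At p_1=13, p_2=7.04, I=76: q_1* = 0.5·76/13 = 2.9231, q_2* = 5.3977.
Utility at the optimum: U(2.9231, 5.3977) = 8.2758.

V = 8.2758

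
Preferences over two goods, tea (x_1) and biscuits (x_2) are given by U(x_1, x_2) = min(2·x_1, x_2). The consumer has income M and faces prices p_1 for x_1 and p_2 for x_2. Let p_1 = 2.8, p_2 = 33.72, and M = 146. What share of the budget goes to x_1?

share on x_1 = 0.0399

Leontief preferences: the optimum is at the kink where x_1/1 = x_2/2, i.e. x_2 = 2·x_1.
Budget: p_1·x_1 + p_2·2·x_1 = M, so (p_1 + 2·p_2)·x_1 = M.
Demand: x_1*(p_1,p_2,M) = M/(p_1 + 2·p_2), x_2* = 2·M/(p_1 + 2·p_2).
Here 2.8 + 2·33.72 = 70.24, giving x_1* = 2.0786 and x_2* = 4.1572.
Expenditure on x_1: 2.8·2.0786 = 5.82; share = 0.0399.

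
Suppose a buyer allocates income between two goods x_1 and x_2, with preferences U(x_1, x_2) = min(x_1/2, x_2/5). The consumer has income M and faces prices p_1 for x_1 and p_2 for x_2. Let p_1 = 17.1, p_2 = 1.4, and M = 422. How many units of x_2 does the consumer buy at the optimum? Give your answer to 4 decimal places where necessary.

x_2* = 51.2136

Leontief preferences: the optimum is at the kink where x_1/2 = x_2/5, i.e. x_2 = (5/2)·x_1.
Budget: p_1·x_1 + p_2·(5/2)·x_1 = M, so (2·p_1 + 5·p_2)·x_1 = 2·M.
Demand: x_1*(p_1,p_2,M) = 2·M/(2·p_1 + 5·p_2), x_2* = 5·M/(2·p_1 + 5·p_2).
Here 2·17.1 + 5·1.4 = 41.2, giving x_2* = 51.2136.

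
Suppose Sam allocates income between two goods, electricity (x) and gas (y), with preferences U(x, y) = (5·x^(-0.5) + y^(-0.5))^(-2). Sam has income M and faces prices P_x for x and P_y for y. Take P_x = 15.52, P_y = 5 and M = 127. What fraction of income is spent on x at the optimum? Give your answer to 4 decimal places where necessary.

From the CES first-order condition, 5·(y/x)^(1.5) = P_x/P_y.
Hence y/x = ((1/5)·P_x/P_y)^(1/(1.5)), i.e. raised to the 2/3 power.
Substitute y = (y/x)·x into the budget: x* = M/(P_x + P_y·(y/x)).
Numerically y/x = 0.727726, so x* = 127/(15.52 + 5·0.727726) = 6.6289 and y* = 0.727726·6.6289 = 4.824.
Expenditure on x: 15.52·6.6289 = 102.88; share = 0.8101.

share on x = 0.8101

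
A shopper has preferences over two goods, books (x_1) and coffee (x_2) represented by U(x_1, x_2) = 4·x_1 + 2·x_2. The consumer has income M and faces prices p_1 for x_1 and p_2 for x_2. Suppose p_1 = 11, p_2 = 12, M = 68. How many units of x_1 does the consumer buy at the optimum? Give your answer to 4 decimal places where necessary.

Linear utility — the consumer picks whichever good has higher MU/price: 4/11 = 0.3636 vs 2/12 = 0.1667.
x_1 gives more utility per dollar, so spend all income on x_1: x_1* = M/p_1, x_2* = 0.
Numerically: x_1* = 6.1818, x_2* = 0.

x_1* = 6.1818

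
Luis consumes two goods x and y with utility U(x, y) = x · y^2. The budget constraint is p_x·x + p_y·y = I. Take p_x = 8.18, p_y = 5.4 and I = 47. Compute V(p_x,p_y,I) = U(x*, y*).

MU_x/MU_y = (y)/(2·x); tangency sets this equal to p_x/p_y.
Rearranging, p_y·y = 2·p_x·x. Substituting into the budget gives p_x·x·(1 + 2) = I.
Demand: x*(p_x,p_y,I) = 1/3·I/p_x and y* = 2/3·I/p_y.
At p_x=8.18, p_y=5.4, I=47: x* = 1/3·47/8.18 = 1.9152, y* = 5.8025.
Utility at the optimum: U(1.9152, 5.8025) = 64.4836.

V = 64.4836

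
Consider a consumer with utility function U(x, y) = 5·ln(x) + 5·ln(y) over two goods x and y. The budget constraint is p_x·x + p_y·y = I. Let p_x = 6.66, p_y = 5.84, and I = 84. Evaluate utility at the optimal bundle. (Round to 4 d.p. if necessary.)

MU_x/MU_y = (5·y)/(5·x); tangency sets this equal to p_x/p_y.
Rearranging, p_y·y = p_x·x. Substituting into the budget gives p_x·x·(1 + 1) = I.
Demand: x*(p_x,p_y,I) = 0.5·I/p_x and y* = 0.5·I/p_y.
At p_x=6.66, p_y=5.84, I=84: x* = 0.5·84/6.66 = 6.3063, y* = 7.1918.
Utility at the optimum: U(6.3063, 7.1918) = 19.0724.

V = 19.0724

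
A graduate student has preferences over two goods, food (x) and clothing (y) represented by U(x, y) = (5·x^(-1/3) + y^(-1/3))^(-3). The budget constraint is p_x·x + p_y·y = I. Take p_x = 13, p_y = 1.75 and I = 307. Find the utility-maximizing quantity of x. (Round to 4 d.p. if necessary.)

x* = 19.9935

With the ratio pinned down, the budget gives x* = I/(p_x + p_y·(y/x)) and y* = (y/x)·x*.
Numerically y/x = 1.34571, so x* = 307/(13 + 1.75·1.34571) = 19.9935.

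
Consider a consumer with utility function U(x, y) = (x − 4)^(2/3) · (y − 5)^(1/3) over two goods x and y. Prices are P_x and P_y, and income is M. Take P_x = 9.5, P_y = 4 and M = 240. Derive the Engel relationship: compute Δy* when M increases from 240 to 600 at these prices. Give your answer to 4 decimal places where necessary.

Discretionary income = 240 − 4·9.5 − 5·4 = 182; y* = 5 + 1/3·182/4 = 20.1667.
At M' = 600: y* = 50.1667. Change: 50.1667 − 20.1667 = 30.

Δy* = 30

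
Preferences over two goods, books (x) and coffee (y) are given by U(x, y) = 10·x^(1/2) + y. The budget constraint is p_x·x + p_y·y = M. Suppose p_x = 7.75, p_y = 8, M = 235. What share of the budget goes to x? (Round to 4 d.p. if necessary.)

Utility is quasi-linear in y; the FOC for x is 5/√x = p_x/p_y.
Solve: √x = 5·p_y/p_x, so x*(p_x,p_y) = (5·p_y/p_x)², and y* = (M − p_x·x*)/p_y.
Plugging in: x* = (5·8/7.75)² = 26.6389, y* = 3.5685.
Expenditure on x: 7.75·26.6389 = 206.4516; share = 0.8785.

share on x = 0.8785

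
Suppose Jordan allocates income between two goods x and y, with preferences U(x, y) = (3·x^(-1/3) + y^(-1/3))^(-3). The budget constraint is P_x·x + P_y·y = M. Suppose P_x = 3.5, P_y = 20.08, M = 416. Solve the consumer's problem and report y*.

y* = 8.3777

From the CES first-order condition, 3·(y/x)^(4/3) = P_x/P_y.
Hence y/x = ((1/3)·P_x/P_y)^(1/(4/3)), i.e. raised to the 0.75 power.
Substitute y = (y/x)·x into the budget: x* = M/(P_x + P_y·(y/x)).
Numerically y/x = 0.118342, so x* = 416/(3.5 + 20.08·0.118342) = 70.7929 and y* = 0.118342·70.7929 = 8.3777.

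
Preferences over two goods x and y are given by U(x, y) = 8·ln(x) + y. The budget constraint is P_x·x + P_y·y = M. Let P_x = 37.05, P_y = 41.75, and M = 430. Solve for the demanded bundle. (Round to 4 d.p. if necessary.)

x* = 9.0148, y* = 2.2994

Set MRS = P_x/P_y: (8/x)/1 = P_x/P_y.
So x*(P_x,P_y) = 8·P_y/P_x, independent of income; and y* = (M − 8·P_y)/P_y.
At the given prices: x* = 8·41.75/37.05 = 9.0148, and y* = 2.2994.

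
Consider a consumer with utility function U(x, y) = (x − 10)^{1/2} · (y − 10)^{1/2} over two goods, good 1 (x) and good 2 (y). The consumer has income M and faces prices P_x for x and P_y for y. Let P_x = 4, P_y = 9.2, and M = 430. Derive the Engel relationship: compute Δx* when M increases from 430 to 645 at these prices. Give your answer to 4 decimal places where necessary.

Δx* = 26.875

Let x' = x−10, y' = y−10. MRS = y'/x' = P_x/P_y.
Substituting into the budget: x* = 10 + 0.5·(M − 10·P_x − 10·P_y)/P_x, and y* = 10 + 0.5·(…)/P_y.
Discretionary income = 430 − 10·4 − 10·9.2 = 298; x* = 10 + 0.5·298/4 = 47.25.
At M' = 645: x* = 74.125. Change: 74.125 − 47.25 = 26.875.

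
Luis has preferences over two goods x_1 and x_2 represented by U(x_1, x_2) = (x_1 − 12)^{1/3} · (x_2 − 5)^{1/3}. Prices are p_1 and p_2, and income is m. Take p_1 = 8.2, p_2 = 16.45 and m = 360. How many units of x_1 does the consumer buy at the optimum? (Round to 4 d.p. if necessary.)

x_1* = 22.936

Substituting into the budget: x_1* = 12 + 0.5·(m − 12·p_1 − 5·p_2)/p_1, and x_2* = 5 + 0.5·(…)/p_2.
Discretionary income = 360 − 12·8.2 − 5·16.45 = 179.35; x_1* = 12 + 0.5·179.35/8.2 = 22.936.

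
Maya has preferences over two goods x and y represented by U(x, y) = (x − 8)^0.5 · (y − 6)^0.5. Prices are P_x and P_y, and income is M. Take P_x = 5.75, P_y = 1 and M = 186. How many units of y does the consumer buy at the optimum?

Substituting into the budget: x* = 8 + 0.5·(M − 8·P_x − 6·P_y)/P_x, and y* = 6 + 0.5·(…)/P_y.
Discretionary income = 186 − 8·5.75 − 6·1 = 134; y* = 6 + 0.5·134/1 = 73.

y* = 73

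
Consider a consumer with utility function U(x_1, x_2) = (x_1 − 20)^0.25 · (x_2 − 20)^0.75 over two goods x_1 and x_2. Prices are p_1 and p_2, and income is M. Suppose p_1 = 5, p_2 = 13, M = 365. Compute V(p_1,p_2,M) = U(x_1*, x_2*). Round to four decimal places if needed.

V = 0.2783

This is Cobb-Douglas in (x_1−20, x_2−20): tangency gives 0.25·p_2·(x_2−20) = 0.75·p_1·(x_1−20).
After buying the subsistence bundle (20, 20), a share 0.25 of the remaining income goes to x_1: x_1* = 20 + 0.25·(M − 20p_1 − 20p_2)/p_1.
Discretionary income = 365 − 20·5 − 20·13 = 5; x_1* = 20 + 0.25·5/5 = 20.25; x_2* = 20 + 0.75·5/13 = 20.2885.
Utility at the optimum: U(20.25, 20.2885) = 0.2783.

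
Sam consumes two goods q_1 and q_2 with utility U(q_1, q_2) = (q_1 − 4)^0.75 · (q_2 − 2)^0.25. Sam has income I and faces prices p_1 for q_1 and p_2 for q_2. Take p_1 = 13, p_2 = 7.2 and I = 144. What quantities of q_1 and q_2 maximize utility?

Substituting into the budget: q_1* = 4 + 0.75·(I − 4·p_1 − 2·p_2)/p_1, and q_2* = 2 + 0.25·(…)/p_2.
Discretionary income = 144 − 4·13 − 2·7.2 = 77.6; q_1* = 4 + 0.75·77.6/13 = 8.4769; q_2* = 2 + 0.25·77.6/7.2 = 4.6944.

q_1* = 8.4769, q_2* = 4.6944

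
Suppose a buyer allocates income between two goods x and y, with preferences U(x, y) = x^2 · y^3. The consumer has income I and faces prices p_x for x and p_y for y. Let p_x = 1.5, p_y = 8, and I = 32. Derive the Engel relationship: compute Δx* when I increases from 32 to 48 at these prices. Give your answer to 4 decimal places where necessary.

MU_x/MU_y = (2·y)/(3·x); tangency sets this equal to p_x/p_y.
So 2·p_y·y = 3·p_x·x; combined with the budget, a share 0.4 of income goes to x.
Demand: x*(p_x,p_y,I) = 0.4·I/p_x and y* = 0.6·I/p_y.
At p_x=1.5, p_y=8, I=32: x* = 0.4·32/1.5 = 8.5333.
At I' = 48: x* = 12.8. Change: 12.8 − 8.5333 = 4.2667.

Δx* = 4.2667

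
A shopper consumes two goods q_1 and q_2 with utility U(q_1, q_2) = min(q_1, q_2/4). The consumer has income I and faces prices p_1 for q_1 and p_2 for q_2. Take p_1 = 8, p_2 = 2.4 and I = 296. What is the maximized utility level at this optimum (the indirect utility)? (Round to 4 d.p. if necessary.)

Leontief preferences: the optimum is at the kink where q_1/1 = q_2/4, i.e. q_2 = 4·q_1.
Budget: p_1·q_1 + p_2·4·q_1 = I, so (p_1 + 4·p_2)·q_1 = I.
Demand: q_1*(p_1,p_2,I) = I/(p_1 + 4·p_2), q_2* = 4·I/(p_1 + 4·p_2).
Here 8 + 4·2.4 = 17.6, giving q_1* = 16.8182 and q_2* = 67.2727.
Utility at the optimum: U(16.8182, 67.2727) = 16.8182.

V = 16.8182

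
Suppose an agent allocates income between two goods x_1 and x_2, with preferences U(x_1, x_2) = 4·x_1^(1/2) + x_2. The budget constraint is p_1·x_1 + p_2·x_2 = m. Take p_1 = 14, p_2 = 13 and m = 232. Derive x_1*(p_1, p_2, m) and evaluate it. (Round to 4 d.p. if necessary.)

x_1* = 3.449

Plugging in: x_1* = (2·13/14)² = 3.449.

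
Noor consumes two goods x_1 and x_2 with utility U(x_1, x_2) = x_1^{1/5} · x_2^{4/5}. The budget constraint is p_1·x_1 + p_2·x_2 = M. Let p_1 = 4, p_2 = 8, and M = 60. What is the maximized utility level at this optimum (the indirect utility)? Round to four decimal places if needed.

The MRS is (1/4)·x_2/x_1. Set MRS = p_1/p_2.
So 0.2·p_2·x_2 = 0.8·p_1·x_1; combined with the budget, a share 0.2 of income goes to x_1.
Demand: x_1*(p_1,p_2,M) = 0.2·M/p_1 and x_2* = 0.8·M/p_2.
At p_1=4, p_2=8, M=60: x_1* = 0.2·60/4 = 3, x_2* = 6.
Utility at the optimum: U(3, 6) = 5.2233.

V = 5.2233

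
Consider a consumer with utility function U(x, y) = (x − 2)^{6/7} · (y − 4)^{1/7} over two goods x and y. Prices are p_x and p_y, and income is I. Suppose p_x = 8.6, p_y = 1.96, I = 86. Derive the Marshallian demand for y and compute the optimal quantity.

MRS = 6·(y−4)/(x−2). Tangency with p_x/p_y gives y−4 = (1/6)·(p_x/p_y)·(x−2).
After buying the subsistence bundle (2, 4), a share 6/7 of the remaining income goes to x: x* = 2 + 6/7·(I − 2p_x − 4p_y)/p_x.
Discretionary income = 86 − 2·8.6 − 4·1.96 = 60.96; y* = 4 + 1/7·60.96/1.96 = 8.4431.

y* = 8.4431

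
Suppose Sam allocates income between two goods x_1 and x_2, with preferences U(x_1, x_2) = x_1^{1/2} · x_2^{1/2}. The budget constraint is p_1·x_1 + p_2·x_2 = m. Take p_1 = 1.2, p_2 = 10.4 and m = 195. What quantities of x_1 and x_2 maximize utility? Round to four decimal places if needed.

x_1* = 81.25, x_2* = 9.375

Tangency: MRS = x_2/x_1 = p_1/p_2.
So 0.5·p_2·x_2 = 0.5·p_1·x_1; combined with the budget, a share 0.5 of income goes to x_1.
Demand: x_1*(p_1,p_2,m) = 0.5·m/p_1 and x_2* = 0.5·m/p_2.
At p_1=1.2, p_2=10.4, m=195: x_1* = 0.5·195/1.2 = 81.25, x_2* = 9.375.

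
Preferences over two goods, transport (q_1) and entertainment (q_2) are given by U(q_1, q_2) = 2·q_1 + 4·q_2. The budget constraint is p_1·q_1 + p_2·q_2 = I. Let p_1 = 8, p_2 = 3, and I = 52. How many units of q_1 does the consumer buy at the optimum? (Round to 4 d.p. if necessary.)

Perfect substitutes: compare marginal utility per dollar. 2/p_1 vs 4/p_2 → 0.25 vs 1.3333.
q_2 gives more utility per dollar, so spend all income on q_2: q_2* = I/p_2, q_1* = 0.
Numerically: q_1* = 0, q_2* = 17.3333.

q_1* = 0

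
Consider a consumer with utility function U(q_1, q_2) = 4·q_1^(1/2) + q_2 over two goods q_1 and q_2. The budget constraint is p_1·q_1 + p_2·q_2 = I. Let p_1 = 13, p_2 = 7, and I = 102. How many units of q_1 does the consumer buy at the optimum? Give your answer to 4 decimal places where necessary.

Utility is quasi-linear in q_2; the FOC for q_1 is 2/√q_1 = p_1/p_2.
Solve: √q_1 = 2·p_2/p_1, so q_1*(p_1,p_2) = (2·p_2/p_1)², and q_2* = (I − p_1·q_1*)/p_2.
Plugging in: q_1* = (2·7/13)² = 1.1598.

q_1* = 1.1598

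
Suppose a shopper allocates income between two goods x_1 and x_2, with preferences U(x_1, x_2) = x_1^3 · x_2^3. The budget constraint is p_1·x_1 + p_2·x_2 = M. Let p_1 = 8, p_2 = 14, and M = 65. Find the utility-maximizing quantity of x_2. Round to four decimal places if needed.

The MRS is x_2/x_1. Set MRS = p_1/p_2.
So 3·p_2·x_2 = 3·p_1·x_1; combined with the budget, a share 0.5 of income goes to x_1.
Demand: x_1*(p_1,p_2,M) = 0.5·M/p_1 and x_2* = 0.5·M/p_2.
At p_1=8, p_2=14, M=65: x_2* = 0.5·65/14 = 2.3214.

x_2* = 2.3214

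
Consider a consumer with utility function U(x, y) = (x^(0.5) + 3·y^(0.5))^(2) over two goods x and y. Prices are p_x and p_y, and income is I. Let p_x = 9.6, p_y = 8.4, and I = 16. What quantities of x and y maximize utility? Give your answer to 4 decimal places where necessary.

x* = 0.1477, y* = 1.736

MRS = MU_x/MU_y = (1/3)·(y/x)^(0.5). Set equal to p_x/p_y.
Hence y/x = (3·p_x/p_y)^(1/(0.5)), i.e. raised to the 2 power.
With the ratio pinned down, the budget gives x* = I/(p_x + p_y·(y/x)) and y* = (y/x)·x*.
Numerically y/x = 11.755102, so x* = 16/(9.6 + 8.4·11.755102) = 0.1477 and y* = 11.755102·0.1477 = 1.736.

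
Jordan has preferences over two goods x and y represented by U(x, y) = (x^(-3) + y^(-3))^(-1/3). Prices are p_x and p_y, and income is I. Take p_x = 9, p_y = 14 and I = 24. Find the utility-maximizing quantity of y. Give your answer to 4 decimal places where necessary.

y* = 0.9979

With the ratio pinned down, the budget gives x* = I/(p_x + p_y·(y/x)) and y* = (y/x)·x*.
Numerically y/x = 0.895424, so x* = 24/(9 + 14·0.895424) = 1.1144 and y* = 0.895424·1.1144 = 0.9979.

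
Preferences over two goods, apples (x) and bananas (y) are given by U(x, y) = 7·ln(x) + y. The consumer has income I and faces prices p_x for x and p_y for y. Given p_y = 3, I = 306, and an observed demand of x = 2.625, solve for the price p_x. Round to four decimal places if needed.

p_x = 8

Set MRS = p_x/p_y: (7/x)/1 = p_x/p_y.
So x*(p_x,p_y) = 7·p_y/p_x, independent of income; and y* = (I − 7·p_y)/p_y.
Set x* = 2.625 in the demand function and solve for p_x: p_x = 8.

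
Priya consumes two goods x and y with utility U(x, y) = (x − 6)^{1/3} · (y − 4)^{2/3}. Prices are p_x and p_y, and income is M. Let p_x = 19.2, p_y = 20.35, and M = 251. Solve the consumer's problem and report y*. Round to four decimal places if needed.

y* = 5.7821

MRS = (1/2)·(y−4)/(x−6). Tangency with p_x/p_y gives y−4 = 2·(p_x/p_y)·(x−6).
Substituting into the budget: x* = 6 + 1/3·(M − 6·p_x − 4·p_y)/p_x, and y* = 4 + 2/3·(…)/p_y.
Discretionary income = 251 − 6·19.2 − 4·20.35 = 54.4; y* = 4 + 2/3·54.4/20.35 = 5.7821.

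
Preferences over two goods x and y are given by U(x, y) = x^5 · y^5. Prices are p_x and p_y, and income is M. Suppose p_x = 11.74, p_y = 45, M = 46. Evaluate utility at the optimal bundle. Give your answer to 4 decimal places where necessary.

V = 1.0066

MU_x/MU_y = (5·y)/(5·x); tangency sets this equal to p_x/p_y.
So 5·p_y·y = 5·p_x·x; combined with the budget, a share 0.5 of income goes to x.
Demand: x*(p_x,p_y,M) = 0.5·M/p_x and y* = 0.5·M/p_y.
At p_x=11.74, p_y=45, M=46: x* = 0.5·46/11.74 = 1.9591, y* = 0.5111.
Utility at the optimum: U(1.9591, 0.5111) = 1.0066.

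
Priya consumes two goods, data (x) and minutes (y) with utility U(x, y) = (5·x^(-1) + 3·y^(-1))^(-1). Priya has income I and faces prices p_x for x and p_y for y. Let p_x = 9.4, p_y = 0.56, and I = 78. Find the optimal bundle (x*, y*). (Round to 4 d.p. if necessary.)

x* = 6.9785, y* = 22.1466

MU_x ∝ 5·x^(-2), MU_y ∝ 3·y^(-2), so MRS = (5/3)·(y/x)^(2) = p_x/p_y.
Hence y/x = ((3/5)·p_x/p_y)^(1/(2)), i.e. raised to the 0.5 power.
With the ratio pinned down, the budget gives x* = I/(p_x + p_y·(y/x)) and y* = (y/x)·x*.
Numerically y/x = 3.173551, so x* = 78/(9.4 + 0.56·3.173551) = 6.9785 and y* = 3.173551·6.9785 = 22.1466.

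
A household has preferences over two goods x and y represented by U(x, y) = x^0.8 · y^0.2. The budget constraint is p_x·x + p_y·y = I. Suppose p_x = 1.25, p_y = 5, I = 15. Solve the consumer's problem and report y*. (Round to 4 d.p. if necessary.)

y* = 0.6

Demand: x*(p_x,p_y,I) = 0.8·I/p_x and y* = 0.2·I/p_y.
At p_x=1.25, p_y=5, I=15: y* = 0.2·15/5 = 0.6.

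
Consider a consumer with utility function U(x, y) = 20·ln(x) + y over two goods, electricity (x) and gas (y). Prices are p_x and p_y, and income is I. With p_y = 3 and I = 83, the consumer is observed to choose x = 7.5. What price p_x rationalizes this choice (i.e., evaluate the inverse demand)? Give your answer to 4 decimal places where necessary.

p_x = 8

Set MRS = p_x/p_y: (20/x)/1 = p_x/p_y.
So x*(p_x,p_y) = 20·p_y/p_x, independent of income; and y* = (I − 20·p_y)/p_y.
Set x* = 7.5 in the demand function and solve for p_x: p_x = 8.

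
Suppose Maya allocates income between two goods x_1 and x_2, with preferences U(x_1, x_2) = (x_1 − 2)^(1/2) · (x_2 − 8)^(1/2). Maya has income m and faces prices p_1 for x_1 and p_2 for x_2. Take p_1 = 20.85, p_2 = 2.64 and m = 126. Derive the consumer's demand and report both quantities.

After buying the subsistence bundle (2, 8), a share 0.5 of the remaining income goes to x_1: x_1* = 2 + 0.5·(m − 2p_1 − 8p_2)/p_1.
Discretionary income = 126 − 2·20.85 − 8·2.64 = 63.18; x_1* = 2 + 0.5·63.18/20.85 = 3.5151; x_2* = 8 + 0.5·63.18/2.64 = 19.9659.

x_1* = 3.5151, x_2* = 19.9659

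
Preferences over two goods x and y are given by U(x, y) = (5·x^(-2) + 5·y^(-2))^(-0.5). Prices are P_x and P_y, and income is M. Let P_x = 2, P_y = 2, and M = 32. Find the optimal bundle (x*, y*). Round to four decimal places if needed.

x* = 8, y* = 8

From the CES first-order condition, (y/x)^(3) = P_x/P_y.
Hence y/x = (P_x/P_y)^(1/(3)), i.e. raised to the 1/3 power.
With the ratio pinned down, the budget gives x* = M/(P_x + P_y·(y/x)) and y* = (y/x)·x*.
Numerically y/x = 1, so x* = 32/(2 + 2·1) = 8 and y* = 1·8 = 8.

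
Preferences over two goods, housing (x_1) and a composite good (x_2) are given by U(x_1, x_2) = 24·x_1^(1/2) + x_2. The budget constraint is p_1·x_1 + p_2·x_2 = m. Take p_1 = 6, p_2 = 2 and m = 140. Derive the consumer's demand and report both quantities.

x_1* = 16, x_2* = 22

Set MRS = p_1/p_2: 12·x_1^(−1/2) = p_1/p_2.
Solve: √x_1 = 12·p_2/p_1, so x_1*(p_1,p_2) = (12·p_2/p_1)², and x_2* = (m − p_1·x_1*)/p_2.
Plugging in: x_1* = (12·2/6)² = 16, x_2* = 22.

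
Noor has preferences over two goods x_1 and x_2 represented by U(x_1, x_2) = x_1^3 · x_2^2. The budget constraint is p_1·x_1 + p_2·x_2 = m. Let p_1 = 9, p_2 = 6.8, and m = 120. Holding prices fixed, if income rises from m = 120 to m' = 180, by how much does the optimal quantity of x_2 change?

At p_1=9, p_2=6.8, m=120: x_2* = 0.4·120/6.8 = 7.0588.
At m' = 180: x_2* = 10.5882. Change: 10.5882 − 7.0588 = 3.5294.

Δx_2* = 3.5294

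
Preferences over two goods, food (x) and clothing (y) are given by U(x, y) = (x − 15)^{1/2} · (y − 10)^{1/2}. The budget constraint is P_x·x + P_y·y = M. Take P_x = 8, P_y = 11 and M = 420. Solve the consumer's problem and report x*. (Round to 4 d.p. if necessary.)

x* = 26.875

Discretionary income = 420 − 15·8 − 10·11 = 190; x* = 15 + 0.5·190/8 = 26.875.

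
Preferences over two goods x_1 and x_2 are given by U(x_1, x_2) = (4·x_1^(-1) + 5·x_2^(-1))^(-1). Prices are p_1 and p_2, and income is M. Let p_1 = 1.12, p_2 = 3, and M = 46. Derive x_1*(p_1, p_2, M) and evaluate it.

MRS = MU_x_1/MU_x_2 = (4/5)·(x_2/x_1)^(2). Set equal to p_1/p_2.
Solve for the ratio: x_2/x_1 = [(5/4)·p_1/p_2]^(0.5).
Substitute x_2 = (x_2/x_1)·x_1 into the budget: x_1* = M/(p_1 + p_2·(x_2/x_1)).
Numerically x_2/x_1 = 0.68313, so x_1* = 46/(1.12 + 3·0.68313) = 14.5138.

x_1* = 14.5138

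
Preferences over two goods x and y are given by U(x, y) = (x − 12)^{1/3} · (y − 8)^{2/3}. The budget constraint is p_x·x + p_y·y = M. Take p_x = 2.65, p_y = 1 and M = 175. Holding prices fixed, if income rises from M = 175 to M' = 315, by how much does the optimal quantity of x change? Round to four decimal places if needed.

Δx* = 17.6101

This is Cobb-Douglas in (x−12, y−8): tangency gives 1/3·p_y·(y−8) = 2/3·p_x·(x−12).
Substituting into the budget: x* = 12 + 1/3·(M − 12·p_x − 8·p_y)/p_x, and y* = 8 + 2/3·(…)/p_y.
Discretionary income = 175 − 12·2.65 − 8·1 = 135.2; x* = 12 + 1/3·135.2/2.65 = 29.0063.
At M' = 315: x* = 46.6164. Change: 46.6164 − 29.0063 = 17.6101.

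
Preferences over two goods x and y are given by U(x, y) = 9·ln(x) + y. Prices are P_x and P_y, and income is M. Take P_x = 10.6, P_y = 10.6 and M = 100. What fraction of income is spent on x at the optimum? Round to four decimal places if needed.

share on x = 0.954

MU_x = 9/x, MU_y = 1. Tangency: 9/x = P_x/P_y.
So x*(P_x,P_y) = 9·P_y/P_x, independent of income; and y* = (M − 9·P_y)/P_y.
At the given prices: x* = 9·10.6/10.6 = 9, and y* = 0.434.
Expenditure on x: 10.6·9 = 95.4; share = 0.954.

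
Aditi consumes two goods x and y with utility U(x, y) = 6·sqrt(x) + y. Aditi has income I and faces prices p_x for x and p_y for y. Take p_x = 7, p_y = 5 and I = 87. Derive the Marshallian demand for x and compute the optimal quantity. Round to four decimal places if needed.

x* = 4.5918

Set MRS = p_x/p_y: 3·x^(−1/2) = p_x/p_y.
Solve: √x = 3·p_y/p_x, so x*(p_x,p_y) = (3·p_y/p_x)², and y* = (I − p_x·x*)/p_y.
Plugging in: x* = (3·5/7)² = 4.5918.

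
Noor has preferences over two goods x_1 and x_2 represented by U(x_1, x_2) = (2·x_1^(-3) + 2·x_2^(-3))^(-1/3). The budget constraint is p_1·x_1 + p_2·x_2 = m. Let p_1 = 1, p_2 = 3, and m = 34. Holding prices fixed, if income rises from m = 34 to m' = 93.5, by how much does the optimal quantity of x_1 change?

MRS = MU_x_1/MU_x_2 = (x_2/x_1)^(4). Set equal to p_1/p_2.
Hence x_2/x_1 = (p_1/p_2)^(1/(4)), i.e. raised to the 0.25 power.
Substitute x_2 = (x_2/x_1)·x_1 into the budget: x_1* = m/(p_1 + p_2·(x_2/x_1)).
Numerically x_2/x_1 = 0.759836, so x_1* = 34/(1 + 3·0.759836) = 10.3674.
At m' = 93.5: x_1* = 28.5104. Change: 28.5104 − 10.3674 = 18.143.

Δx_1* = 18.143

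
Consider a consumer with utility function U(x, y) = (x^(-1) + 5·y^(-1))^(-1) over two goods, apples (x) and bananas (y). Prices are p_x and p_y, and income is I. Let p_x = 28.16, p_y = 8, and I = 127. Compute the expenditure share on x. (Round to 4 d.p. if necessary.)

share on x = 0.4562

Substitute y = (y/x)·x into the budget: x* = I/(p_x + p_y·(y/x)).
Numerically y/x = 4.195235, so x* = 127/(28.16 + 8·4.195235) = 2.0576 and y* = 4.195235·2.0576 = 8.6322.
Expenditure on x: 28.16·2.0576 = 57.9425; share = 0.4562.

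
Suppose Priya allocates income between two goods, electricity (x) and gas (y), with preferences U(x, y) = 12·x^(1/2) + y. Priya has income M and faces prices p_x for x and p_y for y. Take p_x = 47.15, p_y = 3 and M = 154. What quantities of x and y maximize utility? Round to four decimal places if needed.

x* = 0.1457, y* = 49.0428

Utility is quasi-linear in y; the FOC for x is 6/√x = p_x/p_y.
Thus x* = (6·p_y/p_x)² — independent of M — with the rest of income spent on y.
Plugging in: x* = (6·3/47.15)² = 0.1457, y* = 49.0428.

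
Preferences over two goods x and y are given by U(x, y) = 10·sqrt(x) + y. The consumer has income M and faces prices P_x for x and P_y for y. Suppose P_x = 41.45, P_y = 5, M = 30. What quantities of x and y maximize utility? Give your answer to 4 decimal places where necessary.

x* = 0.3638, y* = 2.9843

Thus x* = (5·P_y/P_x)² — independent of M — with the rest of income spent on y.
Plugging in: x* = (5·5/41.45)² = 0.3638, y* = 2.9843.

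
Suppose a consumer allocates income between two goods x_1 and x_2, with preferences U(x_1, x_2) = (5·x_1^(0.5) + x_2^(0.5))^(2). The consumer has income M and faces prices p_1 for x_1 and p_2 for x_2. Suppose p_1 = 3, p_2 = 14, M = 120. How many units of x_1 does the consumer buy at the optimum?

MRS = MU_x_1/MU_x_2 = 5·(x_2/x_1)^(0.5). Set equal to p_1/p_2.
Solve for the ratio: x_2/x_1 = [(1/5)·p_1/p_2]^(2).
With the ratio pinned down, the budget gives x_1* = M/(p_1 + p_2·(x_2/x_1)) and x_2* = (x_2/x_1)·x_1*.
Numerically x_2/x_1 = 0.001837, so x_1* = 120/(3 + 14·0.001837) = 39.6601.

x_1* = 39.6601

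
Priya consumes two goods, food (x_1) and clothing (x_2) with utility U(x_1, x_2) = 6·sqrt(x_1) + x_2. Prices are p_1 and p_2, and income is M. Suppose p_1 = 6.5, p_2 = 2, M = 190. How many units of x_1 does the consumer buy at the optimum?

x_1* = 0.8521

Thus x_1* = (3·p_2/p_1)² — independent of M — with the rest of income spent on x_2.
Plugging in: x_1* = (3·2/6.5)² = 0.8521.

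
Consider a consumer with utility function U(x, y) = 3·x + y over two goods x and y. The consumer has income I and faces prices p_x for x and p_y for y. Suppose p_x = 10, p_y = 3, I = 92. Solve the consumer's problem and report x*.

x* = 0

y gives more utility per dollar, so spend all income on y: y* = I/p_y, x* = 0.
Numerically: x* = 0, y* = 30.6667.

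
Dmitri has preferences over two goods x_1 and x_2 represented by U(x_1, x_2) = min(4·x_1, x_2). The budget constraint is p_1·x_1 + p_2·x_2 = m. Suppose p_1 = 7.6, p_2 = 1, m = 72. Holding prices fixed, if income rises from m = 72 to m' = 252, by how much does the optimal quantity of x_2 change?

Leontief preferences: the optimum is at the kink where x_1/1 = x_2/4, i.e. x_2 = 4·x_1.
Budget: p_1·x_1 + p_2·4·x_1 = m, so (p_1 + 4·p_2)·x_1 = m.
Demand: x_1*(p_1,p_2,m) = m/(p_1 + 4·p_2), x_2* = 4·m/(p_1 + 4·p_2).
Here 7.6 + 4·1 = 11.6, giving x_2* = 24.8276.
At m' = 252: x_2* = 86.8966. Change: 86.8966 − 24.8276 = 62.069.

Δx_2* = 62.069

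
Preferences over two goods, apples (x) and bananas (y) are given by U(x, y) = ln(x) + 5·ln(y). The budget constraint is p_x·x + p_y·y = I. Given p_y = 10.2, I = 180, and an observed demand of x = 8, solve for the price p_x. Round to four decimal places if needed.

p_x = 3.75

MU_x/MU_y = (y)/(5·x); tangency sets this equal to p_x/p_y.
So p_y·y = 5·p_x·x; combined with the budget, a share 1/6 of income goes to x.
Demand: x*(p_x,p_y,I) = 1/6·I/p_x and y* = 5/6·I/p_y.
Set x* = 8 in the demand function and solve for p_x: p_x = 3.75.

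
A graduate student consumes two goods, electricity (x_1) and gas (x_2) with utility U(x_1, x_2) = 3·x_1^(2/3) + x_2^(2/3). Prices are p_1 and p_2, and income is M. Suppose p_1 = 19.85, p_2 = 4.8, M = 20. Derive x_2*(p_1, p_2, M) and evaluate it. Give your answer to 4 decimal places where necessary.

MU_x_1 ∝ 3·x_1^(-1/3), MU_x_2 ∝ x_2^(-1/3), so MRS = 3·(x_2/x_1)^(1/3) = p_1/p_2.
Hence x_2/x_1 = ((1/3)·p_1/p_2)^(1/(1/3)), i.e. raised to the 3 power.
With the ratio pinned down, the budget gives x_1* = M/(p_1 + p_2·(x_2/x_1)) and x_2* = (x_2/x_1)·x_1*.
Numerically x_2/x_1 = 2.619353, so x_1* = 20/(19.85 + 4.8·2.619353) = 0.6168 and x_2* = 2.619353·0.6168 = 1.6157.

x_2* = 1.6157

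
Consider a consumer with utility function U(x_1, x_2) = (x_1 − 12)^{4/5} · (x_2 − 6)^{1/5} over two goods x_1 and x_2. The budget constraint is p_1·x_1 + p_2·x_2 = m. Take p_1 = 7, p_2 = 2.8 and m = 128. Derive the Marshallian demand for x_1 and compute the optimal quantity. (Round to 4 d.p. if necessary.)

Let x_1' = x_1−12, x_2' = x_2−6. MRS = 4·x_2'/x_1' = p_1/p_2.
After buying the subsistence bundle (12, 6), a share 0.8 of the remaining income goes to x_1: x_1* = 12 + 0.8·(m − 12p_1 − 6p_2)/p_1.
Discretionary income = 128 − 12·7 − 6·2.8 = 27.2; x_1* = 12 + 0.8·27.2/7 = 15.1086.

x_1* = 15.1086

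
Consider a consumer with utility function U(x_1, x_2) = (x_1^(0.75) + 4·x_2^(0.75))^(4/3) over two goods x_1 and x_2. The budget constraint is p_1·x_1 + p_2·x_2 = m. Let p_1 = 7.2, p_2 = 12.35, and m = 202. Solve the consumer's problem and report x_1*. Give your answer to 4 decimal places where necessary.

x_1* = 0.5424

MRS = MU_x_1/MU_x_2 = (1/4)·(x_2/x_1)^(0.25). Set equal to p_1/p_2.
Hence x_2/x_1 = (4·p_1/p_2)^(1/(0.25)), i.e. raised to the 4 power.
With the ratio pinned down, the budget gives x_1* = m/(p_1 + p_2·(x_2/x_1)) and x_2* = (x_2/x_1)·x_1*.
Numerically x_2/x_1 = 29.573459, so x_1* = 202/(7.2 + 12.35·29.573459) = 0.5424.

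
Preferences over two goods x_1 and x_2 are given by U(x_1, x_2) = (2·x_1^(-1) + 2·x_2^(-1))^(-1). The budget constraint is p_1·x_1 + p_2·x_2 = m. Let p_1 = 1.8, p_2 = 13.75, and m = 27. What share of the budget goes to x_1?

share on x_1 = 0.2657

MU_x_1 ∝ 2·x_1^(-2), MU_x_2 ∝ 2·x_2^(-2), so MRS = (x_2/x_1)^(2) = p_1/p_2.
Solve for the ratio: x_2/x_1 = [p_1/p_2]^(0.5).
Substitute x_2 = (x_2/x_1)·x_1 into the budget: x_1* = m/(p_1 + p_2·(x_2/x_1)).
Numerically x_2/x_1 = 0.361814, so x_1* = 27/(1.8 + 13.75·0.361814) = 3.9853 and x_2* = 0.361814·3.9853 = 1.4419.
Expenditure on x_1: 1.8·3.9853 = 7.1735; share = 0.2657.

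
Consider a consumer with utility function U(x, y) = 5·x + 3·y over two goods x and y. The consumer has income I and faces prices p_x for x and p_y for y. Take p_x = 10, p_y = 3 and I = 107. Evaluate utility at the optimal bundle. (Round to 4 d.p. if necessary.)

Perfect substitutes: compare marginal utility per dollar. 5/p_x vs 3/p_y → 0.5 vs 1.
y gives more utility per dollar, so spend all income on y: y* = I/p_y, x* = 0.
Numerically: x* = 0, y* = 35.6667.
Utility at the optimum: U(0, 35.6667) = 107.

V = 107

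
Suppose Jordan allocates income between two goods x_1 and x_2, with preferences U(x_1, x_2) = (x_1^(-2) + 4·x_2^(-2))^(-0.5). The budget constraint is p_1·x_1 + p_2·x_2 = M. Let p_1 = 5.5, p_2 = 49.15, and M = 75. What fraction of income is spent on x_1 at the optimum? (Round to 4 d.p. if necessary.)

share on x_1 = 0.1276

Substitute x_2 = (x_2/x_1)·x_1 into the budget: x_1* = M/(p_1 + p_2·(x_2/x_1)).
Numerically x_2/x_1 = 0.76495, so x_1* = 75/(5.5 + 49.15·0.76495) = 1.7402 and x_2* = 0.76495·1.7402 = 1.3312.
Expenditure on x_1: 5.5·1.7402 = 9.5714; share = 0.1276.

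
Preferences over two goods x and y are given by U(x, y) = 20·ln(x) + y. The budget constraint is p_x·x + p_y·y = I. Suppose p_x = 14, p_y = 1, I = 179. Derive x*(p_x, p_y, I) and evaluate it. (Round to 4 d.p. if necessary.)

x* = 1.4286

So x*(p_x,p_y) = 20·p_y/p_x, independent of income; and y* = (I − 20·p_y)/p_y.
At the given prices: x* = 20·1/14 = 1.4286.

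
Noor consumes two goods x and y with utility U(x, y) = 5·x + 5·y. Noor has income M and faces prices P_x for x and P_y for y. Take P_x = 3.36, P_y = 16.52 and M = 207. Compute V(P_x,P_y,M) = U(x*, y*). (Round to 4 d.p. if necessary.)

Linear utility — the consumer picks whichever good has higher MU/price: 5/3.36 = 1.4881 vs 5/16.52 = 0.3027.
x gives more utility per dollar, so spend all income on x: x* = M/P_x, y* = 0.
Numerically: x* = 61.6071, y* = 0.
Utility at the optimum: U(61.6071, 0) = 308.0357.

V = 308.0357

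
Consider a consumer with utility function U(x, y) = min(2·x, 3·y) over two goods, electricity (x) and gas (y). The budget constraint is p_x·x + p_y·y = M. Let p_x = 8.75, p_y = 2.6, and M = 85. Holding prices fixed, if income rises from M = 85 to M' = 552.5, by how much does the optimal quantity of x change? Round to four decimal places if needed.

Δx* = 44.5946

Here 3·8.75 + 2·2.6 = 31.45, giving x* = 8.1081.
At M' = 552.5: x* = 52.7027. Change: 52.7027 − 8.1081 = 44.5946.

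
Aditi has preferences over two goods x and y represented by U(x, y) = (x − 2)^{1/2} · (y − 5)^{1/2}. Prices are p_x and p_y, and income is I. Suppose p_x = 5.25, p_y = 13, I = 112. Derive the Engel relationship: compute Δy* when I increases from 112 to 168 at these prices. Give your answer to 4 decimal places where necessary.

Δy* = 2.1538

MRS = (y−5)/(x−2). Tangency with p_x/p_y gives y−5 = (p_x/p_y)·(x−2).
After buying the subsistence bundle (2, 5), a share 0.5 of the remaining income goes to x: x* = 2 + 0.5·(I − 2p_x − 5p_y)/p_x.
Discretionary income = 112 − 2·5.25 − 5·13 = 36.5; y* = 5 + 0.5·36.5/13 = 6.4038.
At I' = 168: y* = 8.5577. Change: 8.5577 − 6.4038 = 2.1538.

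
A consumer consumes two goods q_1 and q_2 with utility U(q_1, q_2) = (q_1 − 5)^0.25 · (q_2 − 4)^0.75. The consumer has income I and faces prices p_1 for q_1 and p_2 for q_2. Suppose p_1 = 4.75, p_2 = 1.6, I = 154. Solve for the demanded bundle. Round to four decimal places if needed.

After buying the subsistence bundle (5, 4), a share 0.25 of the remaining income goes to q_1: q_1* = 5 + 0.25·(I − 5p_1 − 4p_2)/p_1.
Discretionary income = 154 − 5·4.75 − 4·1.6 = 123.85; q_1* = 5 + 0.25·123.85/4.75 = 11.5184; q_2* = 4 + 0.75·123.85/1.6 = 62.0547.

q_1* = 11.5184, q_2* = 62.0547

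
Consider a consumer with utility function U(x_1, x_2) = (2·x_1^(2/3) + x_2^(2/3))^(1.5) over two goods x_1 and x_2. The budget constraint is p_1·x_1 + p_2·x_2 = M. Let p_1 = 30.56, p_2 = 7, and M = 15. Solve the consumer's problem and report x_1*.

x_1* = 0.1451

MRS = MU_x_1/MU_x_2 = 2·(x_2/x_1)^(1/3). Set equal to p_1/p_2.
Solve for the ratio: x_2/x_1 = [(1/2)·p_1/p_2]^(3).
Substitute x_2 = (x_2/x_1)·x_1 into the budget: x_1* = M/(p_1 + p_2·(x_2/x_1)).
Numerically x_2/x_1 = 10.40102, so x_1* = 15/(30.56 + 7·10.40102) = 0.1451.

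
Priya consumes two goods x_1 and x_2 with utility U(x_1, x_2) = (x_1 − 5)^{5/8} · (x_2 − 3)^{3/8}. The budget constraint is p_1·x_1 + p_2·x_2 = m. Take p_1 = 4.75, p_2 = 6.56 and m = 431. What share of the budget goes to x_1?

share on x_1 = 0.6171

MRS = (5/3)·(x_2−3)/(x_1−5). Tangency with p_1/p_2 gives x_2−3 = (3/5)·(p_1/p_2)·(x_1−5).
After buying the subsistence bundle (5, 3), a share 0.625 of the remaining income goes to x_1: x_1* = 5 + 0.625·(m − 5p_1 − 3p_2)/p_1.
Discretionary income = 431 − 5·4.75 − 3·6.56 = 387.57; x_1* = 5 + 0.625·387.57/4.75 = 55.9961; x_2* = 3 + 0.375·387.57/6.56 = 25.1553.
Expenditure on x_1: 4.75·55.9961 = 265.9812; share = 0.6171.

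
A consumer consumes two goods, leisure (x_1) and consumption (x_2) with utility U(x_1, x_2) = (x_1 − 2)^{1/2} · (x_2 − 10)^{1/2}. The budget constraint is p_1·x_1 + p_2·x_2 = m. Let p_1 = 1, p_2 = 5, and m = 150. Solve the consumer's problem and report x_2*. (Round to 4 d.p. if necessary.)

Let x_1' = x_1−2, x_2' = x_2−10. MRS = x_2'/x_1' = p_1/p_2.
Substituting into the budget: x_1* = 2 + 0.5·(m − 2·p_1 − 10·p_2)/p_1, and x_2* = 10 + 0.5·(…)/p_2.
Discretionary income = 150 − 2·1 − 10·5 = 98; x_2* = 10 + 0.5·98/5 = 19.8.

x_2* = 19.8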